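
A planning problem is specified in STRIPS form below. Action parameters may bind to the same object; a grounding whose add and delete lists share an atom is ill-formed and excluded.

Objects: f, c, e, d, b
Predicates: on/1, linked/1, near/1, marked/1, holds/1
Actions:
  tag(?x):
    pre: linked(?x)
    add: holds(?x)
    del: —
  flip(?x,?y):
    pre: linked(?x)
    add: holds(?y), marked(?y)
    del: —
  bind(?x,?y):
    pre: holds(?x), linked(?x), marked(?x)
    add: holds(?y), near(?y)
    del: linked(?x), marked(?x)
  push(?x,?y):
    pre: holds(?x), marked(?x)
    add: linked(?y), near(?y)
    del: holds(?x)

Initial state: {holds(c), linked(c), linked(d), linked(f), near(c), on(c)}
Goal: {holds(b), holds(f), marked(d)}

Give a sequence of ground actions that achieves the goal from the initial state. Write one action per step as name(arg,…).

tag(f); flip(f,d); flip(f,b)

1. tag(f)  →  {holds(c), holds(f), linked(c), linked(d), linked(f), near(c), on(c)}
2. flip(f,d)  →  {holds(c), holds(d), holds(f), linked(c), linked(d), linked(f), marked(d), near(c), on(c)}
3. flip(f,b)  →  {holds(b), holds(c), holds(d), holds(f), linked(c), linked(d), linked(f), marked(b), marked(d), near(c), on(c)}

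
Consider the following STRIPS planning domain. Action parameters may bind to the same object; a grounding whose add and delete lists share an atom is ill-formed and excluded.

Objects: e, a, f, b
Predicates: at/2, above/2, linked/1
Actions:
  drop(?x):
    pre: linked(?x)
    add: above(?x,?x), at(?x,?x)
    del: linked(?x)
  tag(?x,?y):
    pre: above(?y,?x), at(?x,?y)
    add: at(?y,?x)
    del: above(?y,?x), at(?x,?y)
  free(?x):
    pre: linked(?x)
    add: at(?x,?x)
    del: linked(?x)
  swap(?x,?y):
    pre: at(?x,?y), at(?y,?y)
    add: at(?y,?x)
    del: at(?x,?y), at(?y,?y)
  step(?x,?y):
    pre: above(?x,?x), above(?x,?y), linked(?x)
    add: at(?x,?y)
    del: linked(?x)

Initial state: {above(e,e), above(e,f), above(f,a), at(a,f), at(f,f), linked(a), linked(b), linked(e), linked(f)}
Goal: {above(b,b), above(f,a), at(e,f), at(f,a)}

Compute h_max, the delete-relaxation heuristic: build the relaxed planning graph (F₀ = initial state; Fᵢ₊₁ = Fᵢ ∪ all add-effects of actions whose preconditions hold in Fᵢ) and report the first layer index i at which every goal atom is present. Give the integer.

F0 = init (9 atoms)
F1 = F0 ∪ {above(a,a), above(b,b), above(f,f), at(a,a), at(b,b), at(e,e), at(e,f), at(f,a)}  (17 atoms)
goal ⊆ F1  ⇒  h_max = 1

1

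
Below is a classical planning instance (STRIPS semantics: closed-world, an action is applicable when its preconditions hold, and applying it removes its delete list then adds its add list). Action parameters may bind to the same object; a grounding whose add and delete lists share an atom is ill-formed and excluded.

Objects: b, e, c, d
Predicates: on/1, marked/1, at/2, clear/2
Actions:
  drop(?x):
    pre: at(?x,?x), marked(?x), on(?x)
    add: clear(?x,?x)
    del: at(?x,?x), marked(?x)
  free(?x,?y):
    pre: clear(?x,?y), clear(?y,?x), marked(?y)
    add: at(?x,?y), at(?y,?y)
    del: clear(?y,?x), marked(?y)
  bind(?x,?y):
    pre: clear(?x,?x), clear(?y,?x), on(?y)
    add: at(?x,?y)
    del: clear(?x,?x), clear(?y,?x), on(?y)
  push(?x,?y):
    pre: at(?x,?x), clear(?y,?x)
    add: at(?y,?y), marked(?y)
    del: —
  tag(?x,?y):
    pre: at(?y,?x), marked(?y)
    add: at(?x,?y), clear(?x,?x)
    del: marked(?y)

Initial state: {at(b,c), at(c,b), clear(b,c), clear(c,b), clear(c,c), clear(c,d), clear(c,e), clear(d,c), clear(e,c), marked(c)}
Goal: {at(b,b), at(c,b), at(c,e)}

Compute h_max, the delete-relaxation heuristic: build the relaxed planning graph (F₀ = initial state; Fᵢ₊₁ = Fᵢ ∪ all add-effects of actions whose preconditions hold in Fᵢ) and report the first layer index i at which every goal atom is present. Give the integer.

3

F0 = init (10 atoms)
F1 = F0 ∪ {at(c,c), at(d,c), at(e,c), clear(b,b)}  (14 atoms)
F2 = F1 ∪ {at(b,b), at(d,d), at(e,e), marked(b), marked(d), marked(e)}  (20 atoms)
F3 = F2 ∪ {at(c,d), at(c,e), clear(d,d), clear(e,e)}  (24 atoms)
goal ⊆ F3  ⇒  h_max = 3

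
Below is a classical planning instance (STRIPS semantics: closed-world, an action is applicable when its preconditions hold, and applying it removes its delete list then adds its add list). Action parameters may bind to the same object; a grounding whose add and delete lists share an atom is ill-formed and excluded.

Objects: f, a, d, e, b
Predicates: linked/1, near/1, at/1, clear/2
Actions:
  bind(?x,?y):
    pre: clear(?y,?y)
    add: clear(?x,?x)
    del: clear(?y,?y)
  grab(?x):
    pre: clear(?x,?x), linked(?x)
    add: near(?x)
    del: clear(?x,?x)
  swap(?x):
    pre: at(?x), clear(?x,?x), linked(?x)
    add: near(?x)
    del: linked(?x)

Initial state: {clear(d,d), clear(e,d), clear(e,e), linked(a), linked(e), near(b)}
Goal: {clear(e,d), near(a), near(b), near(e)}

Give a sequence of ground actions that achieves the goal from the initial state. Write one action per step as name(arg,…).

bind(a,d); grab(a); grab(e)

1. bind(a,d)  →  {clear(a,a), clear(e,d), clear(e,e), linked(a), linked(e), near(b)}
2. grab(a)  →  {clear(e,d), clear(e,e), linked(a), linked(e), near(a), near(b)}
3. grab(e)  →  {clear(e,d), linked(a), linked(e), near(a), near(b), near(e)}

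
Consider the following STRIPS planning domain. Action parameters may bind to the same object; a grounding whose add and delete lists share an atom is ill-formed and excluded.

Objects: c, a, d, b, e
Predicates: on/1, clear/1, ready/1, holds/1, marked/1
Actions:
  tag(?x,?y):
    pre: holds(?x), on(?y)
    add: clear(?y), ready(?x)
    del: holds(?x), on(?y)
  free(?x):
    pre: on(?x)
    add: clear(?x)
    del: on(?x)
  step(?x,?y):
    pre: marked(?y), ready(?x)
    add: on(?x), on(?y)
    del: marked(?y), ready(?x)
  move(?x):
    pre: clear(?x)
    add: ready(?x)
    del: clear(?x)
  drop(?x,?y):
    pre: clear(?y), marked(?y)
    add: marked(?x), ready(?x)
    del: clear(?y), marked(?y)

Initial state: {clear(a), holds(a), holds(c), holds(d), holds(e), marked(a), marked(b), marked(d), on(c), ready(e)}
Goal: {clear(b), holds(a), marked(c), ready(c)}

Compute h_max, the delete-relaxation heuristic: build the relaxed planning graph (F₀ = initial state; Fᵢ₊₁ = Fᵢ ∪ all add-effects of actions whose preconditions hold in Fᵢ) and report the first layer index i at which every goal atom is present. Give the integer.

2

F0 = init (10 atoms)
F1 = F0 ∪ {clear(c), marked(c), marked(e), on(a), on(b), on(d), on(e), ready(a), ready(b), ready(c), ready(d)}  (21 atoms)
F2 = F1 ∪ {clear(b), clear(d), clear(e)}  (24 atoms)
goal ⊆ F2  ⇒  h_max = 2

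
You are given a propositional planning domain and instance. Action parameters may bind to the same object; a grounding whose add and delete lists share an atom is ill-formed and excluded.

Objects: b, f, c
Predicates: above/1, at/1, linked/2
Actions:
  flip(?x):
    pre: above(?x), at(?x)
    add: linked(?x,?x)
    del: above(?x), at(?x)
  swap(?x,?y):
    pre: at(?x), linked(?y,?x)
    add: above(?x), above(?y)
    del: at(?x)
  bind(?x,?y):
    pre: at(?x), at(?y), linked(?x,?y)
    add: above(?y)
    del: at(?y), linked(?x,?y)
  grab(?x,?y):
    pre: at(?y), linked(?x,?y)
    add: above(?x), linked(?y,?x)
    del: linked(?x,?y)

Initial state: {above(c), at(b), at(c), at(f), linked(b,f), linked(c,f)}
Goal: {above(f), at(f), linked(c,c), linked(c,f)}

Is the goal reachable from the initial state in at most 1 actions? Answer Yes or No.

1. flip(c)  →  {at(b), at(f), linked(b,f), linked(c,c), linked(c,f)}
2. grab(b,f)  →  {above(b), at(b), at(f), linked(c,c), linked(c,f), linked(f,b)}
3. swap(b,f)  →  {above(b), above(f), at(f), linked(c,c), linked(c,f), linked(f,b)}
optimal plan length = 3; 3 > 1

No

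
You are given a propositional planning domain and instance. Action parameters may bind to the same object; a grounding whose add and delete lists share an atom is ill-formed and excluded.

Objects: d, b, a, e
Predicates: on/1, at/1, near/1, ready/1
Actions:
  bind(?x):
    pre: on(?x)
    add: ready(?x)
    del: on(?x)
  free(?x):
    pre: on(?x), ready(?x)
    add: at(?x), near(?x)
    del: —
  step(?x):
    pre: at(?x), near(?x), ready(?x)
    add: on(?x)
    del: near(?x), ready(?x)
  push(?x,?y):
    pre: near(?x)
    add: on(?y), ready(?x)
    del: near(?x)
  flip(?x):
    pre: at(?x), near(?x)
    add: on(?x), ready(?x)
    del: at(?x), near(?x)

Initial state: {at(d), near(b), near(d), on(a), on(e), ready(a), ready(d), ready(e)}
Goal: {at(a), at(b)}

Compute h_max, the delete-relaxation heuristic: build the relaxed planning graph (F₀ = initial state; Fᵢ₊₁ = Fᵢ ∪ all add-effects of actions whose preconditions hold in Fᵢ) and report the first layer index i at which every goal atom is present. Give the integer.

2

F0 = init (8 atoms)
F1 = F0 ∪ {at(a), at(e), near(a), near(e), on(b), on(d), ready(b)}  (15 atoms)
F2 = F1 ∪ {at(b)}  (16 atoms)
goal ⊆ F2  ⇒  h_max = 2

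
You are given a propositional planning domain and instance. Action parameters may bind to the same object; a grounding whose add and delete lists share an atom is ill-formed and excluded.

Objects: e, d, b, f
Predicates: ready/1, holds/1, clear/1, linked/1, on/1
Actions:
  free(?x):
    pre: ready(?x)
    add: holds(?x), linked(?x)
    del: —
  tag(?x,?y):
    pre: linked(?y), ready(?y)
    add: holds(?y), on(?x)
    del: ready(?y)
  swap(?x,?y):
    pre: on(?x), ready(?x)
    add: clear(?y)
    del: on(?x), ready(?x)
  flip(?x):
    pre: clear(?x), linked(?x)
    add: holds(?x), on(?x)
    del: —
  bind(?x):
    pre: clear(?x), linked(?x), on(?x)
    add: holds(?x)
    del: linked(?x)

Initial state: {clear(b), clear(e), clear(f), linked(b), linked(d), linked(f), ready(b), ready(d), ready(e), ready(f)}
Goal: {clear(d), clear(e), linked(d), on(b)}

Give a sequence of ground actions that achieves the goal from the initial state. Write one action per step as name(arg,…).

1. tag(e,d)  →  {clear(b), clear(e), clear(f), holds(d), linked(b), linked(d), linked(f), on(e), ready(b), ready(e), ready(f)}
2. tag(b,b)  →  {clear(b), clear(e), clear(f), holds(b), holds(d), linked(b), linked(d), linked(f), on(b), on(e), ready(e), ready(f)}
3. swap(e,d)  →  {clear(b), clear(d), clear(e), clear(f), holds(b), holds(d), linked(b), linked(d), linked(f), on(b), ready(f)}

tag(e,d); tag(b,b); swap(e,d)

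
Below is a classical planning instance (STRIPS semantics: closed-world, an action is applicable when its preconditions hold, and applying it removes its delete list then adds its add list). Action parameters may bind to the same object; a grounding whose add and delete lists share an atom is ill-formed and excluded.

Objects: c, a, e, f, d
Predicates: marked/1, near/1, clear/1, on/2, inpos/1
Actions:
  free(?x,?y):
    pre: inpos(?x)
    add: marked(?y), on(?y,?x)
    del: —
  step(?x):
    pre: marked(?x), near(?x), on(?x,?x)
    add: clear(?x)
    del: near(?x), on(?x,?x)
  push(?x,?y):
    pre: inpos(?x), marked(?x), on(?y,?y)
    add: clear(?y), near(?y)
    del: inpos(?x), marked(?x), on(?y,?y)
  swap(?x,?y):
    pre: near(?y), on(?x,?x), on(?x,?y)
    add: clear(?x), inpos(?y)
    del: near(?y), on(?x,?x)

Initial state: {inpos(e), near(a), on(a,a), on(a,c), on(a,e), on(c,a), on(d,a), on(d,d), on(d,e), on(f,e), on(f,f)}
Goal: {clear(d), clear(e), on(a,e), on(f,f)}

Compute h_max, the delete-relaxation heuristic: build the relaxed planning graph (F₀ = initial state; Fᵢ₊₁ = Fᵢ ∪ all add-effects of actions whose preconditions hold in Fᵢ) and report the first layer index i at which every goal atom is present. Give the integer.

F0 = init (11 atoms)
F1 = F0 ∪ {clear(a), clear(d), inpos(a), marked(a), marked(c), marked(d), marked(e), marked(f), on(c,e), on(e,e)}  (21 atoms)
F2 = F1 ∪ {clear(e), clear(f), near(d), near(e), near(f), on(e,a), on(f,a)}  (28 atoms)
goal ⊆ F2  ⇒  h_max = 2

2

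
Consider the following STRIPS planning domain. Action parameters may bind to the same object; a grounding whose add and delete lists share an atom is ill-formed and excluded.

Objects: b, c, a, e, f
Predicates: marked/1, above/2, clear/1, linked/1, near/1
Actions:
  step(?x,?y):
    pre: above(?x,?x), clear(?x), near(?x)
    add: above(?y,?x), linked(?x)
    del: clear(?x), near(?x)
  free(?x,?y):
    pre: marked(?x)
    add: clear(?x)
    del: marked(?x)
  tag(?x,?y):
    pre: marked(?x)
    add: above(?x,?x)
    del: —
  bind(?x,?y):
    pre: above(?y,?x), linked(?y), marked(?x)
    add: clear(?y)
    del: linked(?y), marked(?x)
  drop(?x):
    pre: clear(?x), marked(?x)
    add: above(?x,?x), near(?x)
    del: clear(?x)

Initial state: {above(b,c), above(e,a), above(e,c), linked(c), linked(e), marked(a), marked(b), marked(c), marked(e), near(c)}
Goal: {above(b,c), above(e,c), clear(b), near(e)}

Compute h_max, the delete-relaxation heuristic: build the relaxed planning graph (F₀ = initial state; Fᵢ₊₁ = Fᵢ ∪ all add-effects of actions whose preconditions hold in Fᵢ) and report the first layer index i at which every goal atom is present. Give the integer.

2

F0 = init (10 atoms)
F1 = F0 ∪ {above(a,a), above(b,b), above(c,c), above(e,e), clear(a), clear(b), clear(c), clear(e)}  (18 atoms)
F2 = F1 ∪ {above(a,c), above(f,c), near(a), near(b), near(e)}  (23 atoms)
goal ⊆ F2  ⇒  h_max = 2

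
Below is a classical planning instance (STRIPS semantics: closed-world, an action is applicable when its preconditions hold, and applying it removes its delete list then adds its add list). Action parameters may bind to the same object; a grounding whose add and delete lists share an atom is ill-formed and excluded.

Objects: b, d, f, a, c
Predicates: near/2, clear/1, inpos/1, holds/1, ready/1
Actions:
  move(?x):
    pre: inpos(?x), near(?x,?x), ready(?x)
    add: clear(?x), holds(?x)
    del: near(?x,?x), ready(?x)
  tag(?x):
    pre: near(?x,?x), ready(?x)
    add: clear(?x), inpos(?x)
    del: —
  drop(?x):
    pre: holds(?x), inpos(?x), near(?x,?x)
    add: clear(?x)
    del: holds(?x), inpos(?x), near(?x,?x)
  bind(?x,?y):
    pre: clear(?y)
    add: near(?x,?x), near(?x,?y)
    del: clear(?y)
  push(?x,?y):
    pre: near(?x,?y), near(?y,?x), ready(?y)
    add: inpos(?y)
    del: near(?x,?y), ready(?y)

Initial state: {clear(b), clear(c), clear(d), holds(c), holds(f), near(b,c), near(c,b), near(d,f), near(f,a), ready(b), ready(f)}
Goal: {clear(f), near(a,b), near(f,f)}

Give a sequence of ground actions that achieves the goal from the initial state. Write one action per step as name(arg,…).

1. bind(f,d)  →  {clear(b), clear(c), holds(c), holds(f), near(b,c), near(c,b), near(d,f), near(f,a), near(f,d), near(f,f), ready(b), ready(f)}
2. tag(f)  →  {clear(b), clear(c), clear(f), holds(c), holds(f), inpos(f), near(b,c), near(c,b), near(d,f), near(f,a), near(f,d), near(f,f), ready(b), ready(f)}
3. bind(a,b)  →  {clear(c), clear(f), holds(c), holds(f), inpos(f), near(a,a), near(a,b), near(b,c), near(c,b), near(d,f), near(f,a), near(f,d), near(f,f), ready(b), ready(f)}

bind(f,d); tag(f); bind(a,b)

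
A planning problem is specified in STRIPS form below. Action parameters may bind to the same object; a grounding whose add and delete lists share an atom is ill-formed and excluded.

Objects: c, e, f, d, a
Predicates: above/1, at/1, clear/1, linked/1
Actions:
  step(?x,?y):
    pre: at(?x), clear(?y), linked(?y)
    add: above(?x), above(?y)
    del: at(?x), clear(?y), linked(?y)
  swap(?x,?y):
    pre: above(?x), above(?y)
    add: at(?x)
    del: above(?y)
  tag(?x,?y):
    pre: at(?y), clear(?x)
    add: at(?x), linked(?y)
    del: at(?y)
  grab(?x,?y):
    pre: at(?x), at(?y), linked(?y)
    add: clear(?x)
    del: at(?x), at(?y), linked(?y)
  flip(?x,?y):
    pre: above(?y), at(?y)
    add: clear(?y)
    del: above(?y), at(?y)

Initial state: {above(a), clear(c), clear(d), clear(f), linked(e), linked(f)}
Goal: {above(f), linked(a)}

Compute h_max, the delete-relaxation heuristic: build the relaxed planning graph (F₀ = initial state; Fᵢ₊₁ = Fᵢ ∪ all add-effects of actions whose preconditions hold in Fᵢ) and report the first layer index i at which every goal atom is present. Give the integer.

2

F0 = init (6 atoms)
F1 = F0 ∪ {at(a)}  (7 atoms)
F2 = F1 ∪ {above(f), at(c), at(d), at(f), clear(a), linked(a)}  (13 atoms)
goal ⊆ F2  ⇒  h_max = 2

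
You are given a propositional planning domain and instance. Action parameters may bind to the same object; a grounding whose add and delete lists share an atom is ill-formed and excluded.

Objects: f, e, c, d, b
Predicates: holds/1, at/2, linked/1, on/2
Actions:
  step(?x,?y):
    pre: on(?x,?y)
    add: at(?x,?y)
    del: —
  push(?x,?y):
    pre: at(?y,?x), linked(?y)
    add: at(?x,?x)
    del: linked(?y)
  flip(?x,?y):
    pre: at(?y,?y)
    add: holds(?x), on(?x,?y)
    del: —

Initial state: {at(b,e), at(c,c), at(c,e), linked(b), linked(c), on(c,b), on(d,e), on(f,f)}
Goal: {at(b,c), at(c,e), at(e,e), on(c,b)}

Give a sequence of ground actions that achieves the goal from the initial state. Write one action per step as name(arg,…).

push(e,c); flip(b,c); step(b,c)

1. push(e,c)  →  {at(b,e), at(c,c), at(c,e), at(e,e), linked(b), on(c,b), on(d,e), on(f,f)}
2. flip(b,c)  →  {at(b,e), at(c,c), at(c,e), at(e,e), holds(b), linked(b), on(b,c), on(c,b), on(d,e), on(f,f)}
3. step(b,c)  →  {at(b,c), at(b,e), at(c,c), at(c,e), at(e,e), holds(b), linked(b), on(b,c), on(c,b), on(d,e), on(f,f)}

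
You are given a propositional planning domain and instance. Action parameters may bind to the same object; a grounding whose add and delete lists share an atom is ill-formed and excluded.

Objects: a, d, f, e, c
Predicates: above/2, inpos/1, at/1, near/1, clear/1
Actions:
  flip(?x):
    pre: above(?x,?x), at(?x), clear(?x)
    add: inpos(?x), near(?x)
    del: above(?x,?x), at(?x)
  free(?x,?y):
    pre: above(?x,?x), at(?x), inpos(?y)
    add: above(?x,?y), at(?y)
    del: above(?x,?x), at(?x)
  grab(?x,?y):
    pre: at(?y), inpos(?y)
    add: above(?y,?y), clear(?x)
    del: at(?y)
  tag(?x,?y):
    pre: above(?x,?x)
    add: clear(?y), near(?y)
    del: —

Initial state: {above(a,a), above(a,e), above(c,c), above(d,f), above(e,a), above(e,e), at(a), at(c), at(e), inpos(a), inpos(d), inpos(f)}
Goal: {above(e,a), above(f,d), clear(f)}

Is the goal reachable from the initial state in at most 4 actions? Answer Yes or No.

1. free(a,f)  →  {above(a,e), above(a,f), above(c,c), above(d,f), above(e,a), above(e,e), at(c), at(e), at(f), inpos(a), inpos(d), inpos(f)}
2. grab(f,f)  →  {above(a,e), above(a,f), above(c,c), above(d,f), above(e,a), above(e,e), above(f,f), at(c), at(e), clear(f), inpos(a), inpos(d), inpos(f)}
3. free(e,f)  →  {above(a,e), above(a,f), above(c,c), above(d,f), above(e,a), above(e,f), above(f,f), at(c), at(f), clear(f), inpos(a), inpos(d), inpos(f)}
4. free(f,d)  →  {above(a,e), above(a,f), above(c,c), above(d,f), above(e,a), above(e,f), above(f,d), at(c), at(d), clear(f), inpos(a), inpos(d), inpos(f)}
optimal plan length = 4; 4 ≤ 4

Yes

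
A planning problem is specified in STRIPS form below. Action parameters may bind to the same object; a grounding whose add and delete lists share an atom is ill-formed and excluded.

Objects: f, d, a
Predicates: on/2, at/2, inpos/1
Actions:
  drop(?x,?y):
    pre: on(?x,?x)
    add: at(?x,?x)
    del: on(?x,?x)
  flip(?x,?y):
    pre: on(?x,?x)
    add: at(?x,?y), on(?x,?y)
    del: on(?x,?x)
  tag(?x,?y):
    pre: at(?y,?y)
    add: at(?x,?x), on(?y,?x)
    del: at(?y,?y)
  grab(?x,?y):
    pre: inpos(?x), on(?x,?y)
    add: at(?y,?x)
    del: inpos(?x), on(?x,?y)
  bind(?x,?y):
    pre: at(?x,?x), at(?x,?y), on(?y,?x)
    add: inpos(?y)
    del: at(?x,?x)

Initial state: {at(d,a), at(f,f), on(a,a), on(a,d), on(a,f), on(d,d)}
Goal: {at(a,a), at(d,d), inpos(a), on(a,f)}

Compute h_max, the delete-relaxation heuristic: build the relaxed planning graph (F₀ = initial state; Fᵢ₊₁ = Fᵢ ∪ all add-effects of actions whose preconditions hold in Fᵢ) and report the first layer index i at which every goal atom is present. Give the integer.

F0 = init (6 atoms)
F1 = F0 ∪ {at(a,a), at(a,d), at(a,f), at(d,d), at(d,f), on(d,a), on(d,f), on(f,a), on(f,d)}  (15 atoms)
F2 = F1 ∪ {inpos(a), inpos(d), inpos(f)}  (18 atoms)
goal ⊆ F2  ⇒  h_max = 2

2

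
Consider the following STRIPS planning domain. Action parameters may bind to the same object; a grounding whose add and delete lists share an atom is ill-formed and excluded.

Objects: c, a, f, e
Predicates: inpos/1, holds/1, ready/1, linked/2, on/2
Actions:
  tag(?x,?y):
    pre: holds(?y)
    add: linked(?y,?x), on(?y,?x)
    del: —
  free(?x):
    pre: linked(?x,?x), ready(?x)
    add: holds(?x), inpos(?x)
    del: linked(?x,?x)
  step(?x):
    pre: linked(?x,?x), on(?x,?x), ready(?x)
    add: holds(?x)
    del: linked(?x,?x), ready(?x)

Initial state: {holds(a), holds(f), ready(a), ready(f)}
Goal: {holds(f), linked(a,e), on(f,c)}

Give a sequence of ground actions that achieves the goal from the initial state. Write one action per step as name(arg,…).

tag(c,f); tag(e,a)

1. tag(c,f)  →  {holds(a), holds(f), linked(f,c), on(f,c), ready(a), ready(f)}
2. tag(e,a)  →  {holds(a), holds(f), linked(a,e), linked(f,c), on(a,e), on(f,c), ready(a), ready(f)}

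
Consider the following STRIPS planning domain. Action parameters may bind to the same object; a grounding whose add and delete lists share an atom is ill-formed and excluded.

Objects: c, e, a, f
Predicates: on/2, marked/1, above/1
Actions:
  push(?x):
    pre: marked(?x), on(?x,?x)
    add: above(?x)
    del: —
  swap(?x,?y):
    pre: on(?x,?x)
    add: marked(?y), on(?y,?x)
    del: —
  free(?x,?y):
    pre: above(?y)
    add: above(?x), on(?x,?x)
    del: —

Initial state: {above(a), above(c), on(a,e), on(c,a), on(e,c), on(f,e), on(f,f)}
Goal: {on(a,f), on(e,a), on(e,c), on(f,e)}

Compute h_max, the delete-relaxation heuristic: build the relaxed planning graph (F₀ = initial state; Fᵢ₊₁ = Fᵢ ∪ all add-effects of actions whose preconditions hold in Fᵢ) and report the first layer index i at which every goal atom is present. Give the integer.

2

F0 = init (7 atoms)
F1 = F0 ∪ {above(e), above(f), marked(a), marked(c), marked(e), marked(f), on(a,a), on(a,f), on(c,c), on(c,f), on(e,e), on(e,f)}  (19 atoms)
F2 = F1 ∪ {on(a,c), on(c,e), on(e,a), on(f,a), on(f,c)}  (24 atoms)
goal ⊆ F2  ⇒  h_max = 2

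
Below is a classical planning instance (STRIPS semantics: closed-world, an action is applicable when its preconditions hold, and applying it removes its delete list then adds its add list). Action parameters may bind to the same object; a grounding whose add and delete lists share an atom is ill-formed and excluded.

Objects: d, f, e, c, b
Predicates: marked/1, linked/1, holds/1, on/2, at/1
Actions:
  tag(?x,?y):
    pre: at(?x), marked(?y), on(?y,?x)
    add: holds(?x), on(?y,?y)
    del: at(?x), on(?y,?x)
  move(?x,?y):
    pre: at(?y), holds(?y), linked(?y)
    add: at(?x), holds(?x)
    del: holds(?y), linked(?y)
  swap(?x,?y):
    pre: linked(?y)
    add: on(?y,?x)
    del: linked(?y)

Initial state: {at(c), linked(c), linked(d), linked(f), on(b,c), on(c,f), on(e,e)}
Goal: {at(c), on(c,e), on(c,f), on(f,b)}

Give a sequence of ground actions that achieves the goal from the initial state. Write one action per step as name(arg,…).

1. swap(e,c)  →  {at(c), linked(d), linked(f), on(b,c), on(c,e), on(c,f), on(e,e)}
2. swap(b,f)  →  {at(c), linked(d), on(b,c), on(c,e), on(c,f), on(e,e), on(f,b)}

swap(e,c); swap(b,f)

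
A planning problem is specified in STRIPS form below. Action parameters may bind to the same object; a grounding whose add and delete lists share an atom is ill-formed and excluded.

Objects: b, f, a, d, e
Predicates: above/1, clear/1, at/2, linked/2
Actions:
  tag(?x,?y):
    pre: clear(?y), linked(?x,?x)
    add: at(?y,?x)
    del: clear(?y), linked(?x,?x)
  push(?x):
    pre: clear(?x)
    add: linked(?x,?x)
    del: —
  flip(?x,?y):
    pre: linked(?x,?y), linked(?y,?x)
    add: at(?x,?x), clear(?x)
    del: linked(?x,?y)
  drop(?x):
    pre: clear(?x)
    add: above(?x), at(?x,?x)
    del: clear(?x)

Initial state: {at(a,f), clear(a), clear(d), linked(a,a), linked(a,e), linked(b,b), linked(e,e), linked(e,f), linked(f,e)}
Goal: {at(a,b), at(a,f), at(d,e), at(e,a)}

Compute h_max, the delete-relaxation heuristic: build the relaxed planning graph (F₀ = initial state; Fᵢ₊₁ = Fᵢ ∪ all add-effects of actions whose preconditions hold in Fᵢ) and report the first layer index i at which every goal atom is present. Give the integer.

F0 = init (9 atoms)
F1 = F0 ∪ {above(a), above(d), at(a,a), at(a,b), at(a,e), at(b,b), at(d,a), at(d,b), at(d,d), at(d,e), at(e,e), at(f,f), clear(b), clear(e), clear(f), linked(d,d)}  (25 atoms)
F2 = F1 ∪ {above(b), above(e), above(f), at(a,d), at(b,a), at(b,d), at(b,e), at(e,a), at(e,b), at(e,d), at(f,a), at(f,b), at(f,d), at(f,e), linked(f,f)}  (40 atoms)
goal ⊆ F2  ⇒  h_max = 2

2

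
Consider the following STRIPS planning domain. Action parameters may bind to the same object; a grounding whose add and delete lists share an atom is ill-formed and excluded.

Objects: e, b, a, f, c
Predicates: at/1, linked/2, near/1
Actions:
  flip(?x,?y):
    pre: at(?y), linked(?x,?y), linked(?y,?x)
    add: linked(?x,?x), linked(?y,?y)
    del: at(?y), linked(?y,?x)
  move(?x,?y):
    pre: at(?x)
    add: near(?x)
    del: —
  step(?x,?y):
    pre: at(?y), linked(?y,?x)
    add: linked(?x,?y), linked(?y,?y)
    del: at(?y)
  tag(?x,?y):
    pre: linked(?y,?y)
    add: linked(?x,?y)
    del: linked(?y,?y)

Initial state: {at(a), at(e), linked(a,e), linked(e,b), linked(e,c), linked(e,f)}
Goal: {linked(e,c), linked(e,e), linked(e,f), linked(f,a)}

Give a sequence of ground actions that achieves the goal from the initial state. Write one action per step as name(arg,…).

1. step(e,a)  →  {at(e), linked(a,a), linked(a,e), linked(e,a), linked(e,b), linked(e,c), linked(e,f)}
2. flip(a,e)  →  {linked(a,a), linked(a,e), linked(e,b), linked(e,c), linked(e,e), linked(e,f)}
3. tag(f,a)  →  {linked(a,e), linked(e,b), linked(e,c), linked(e,e), linked(e,f), linked(f,a)}

step(e,a); flip(a,e); tag(f,a)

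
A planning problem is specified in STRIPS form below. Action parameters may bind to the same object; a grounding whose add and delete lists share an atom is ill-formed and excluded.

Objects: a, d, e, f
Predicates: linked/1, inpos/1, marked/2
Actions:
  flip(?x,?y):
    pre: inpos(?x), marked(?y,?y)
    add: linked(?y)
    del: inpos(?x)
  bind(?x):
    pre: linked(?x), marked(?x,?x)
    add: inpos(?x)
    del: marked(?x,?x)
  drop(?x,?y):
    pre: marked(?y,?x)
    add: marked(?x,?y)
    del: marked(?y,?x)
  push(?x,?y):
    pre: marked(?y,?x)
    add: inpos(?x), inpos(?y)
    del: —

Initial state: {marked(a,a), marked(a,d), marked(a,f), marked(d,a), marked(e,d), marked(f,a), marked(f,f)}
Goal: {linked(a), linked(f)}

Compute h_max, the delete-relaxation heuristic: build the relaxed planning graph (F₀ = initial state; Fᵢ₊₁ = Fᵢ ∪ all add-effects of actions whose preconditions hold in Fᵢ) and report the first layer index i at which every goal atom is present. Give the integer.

2

F0 = init (7 atoms)
F1 = F0 ∪ {inpos(a), inpos(d), inpos(e), inpos(f), marked(d,e)}  (12 atoms)
F2 = F1 ∪ {linked(a), linked(f)}  (14 atoms)
goal ⊆ F2  ⇒  h_max = 2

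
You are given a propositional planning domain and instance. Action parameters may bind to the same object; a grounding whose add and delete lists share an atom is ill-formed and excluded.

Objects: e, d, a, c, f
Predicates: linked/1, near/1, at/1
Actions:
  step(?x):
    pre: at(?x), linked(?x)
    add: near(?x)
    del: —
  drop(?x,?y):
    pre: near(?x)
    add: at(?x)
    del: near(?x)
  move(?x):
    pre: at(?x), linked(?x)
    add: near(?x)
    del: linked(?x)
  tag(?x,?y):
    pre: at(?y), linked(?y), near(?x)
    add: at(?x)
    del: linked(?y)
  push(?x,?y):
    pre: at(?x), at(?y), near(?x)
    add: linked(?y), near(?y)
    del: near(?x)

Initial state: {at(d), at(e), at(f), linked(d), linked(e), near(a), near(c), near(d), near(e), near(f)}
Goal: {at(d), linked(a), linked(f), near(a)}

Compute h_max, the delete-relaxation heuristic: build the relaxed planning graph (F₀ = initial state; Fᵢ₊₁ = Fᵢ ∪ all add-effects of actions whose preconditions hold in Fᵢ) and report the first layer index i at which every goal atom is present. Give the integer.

2

F0 = init (10 atoms)
F1 = F0 ∪ {at(a), at(c), linked(f)}  (13 atoms)
F2 = F1 ∪ {linked(a), linked(c)}  (15 atoms)
goal ⊆ F2  ⇒  h_max = 2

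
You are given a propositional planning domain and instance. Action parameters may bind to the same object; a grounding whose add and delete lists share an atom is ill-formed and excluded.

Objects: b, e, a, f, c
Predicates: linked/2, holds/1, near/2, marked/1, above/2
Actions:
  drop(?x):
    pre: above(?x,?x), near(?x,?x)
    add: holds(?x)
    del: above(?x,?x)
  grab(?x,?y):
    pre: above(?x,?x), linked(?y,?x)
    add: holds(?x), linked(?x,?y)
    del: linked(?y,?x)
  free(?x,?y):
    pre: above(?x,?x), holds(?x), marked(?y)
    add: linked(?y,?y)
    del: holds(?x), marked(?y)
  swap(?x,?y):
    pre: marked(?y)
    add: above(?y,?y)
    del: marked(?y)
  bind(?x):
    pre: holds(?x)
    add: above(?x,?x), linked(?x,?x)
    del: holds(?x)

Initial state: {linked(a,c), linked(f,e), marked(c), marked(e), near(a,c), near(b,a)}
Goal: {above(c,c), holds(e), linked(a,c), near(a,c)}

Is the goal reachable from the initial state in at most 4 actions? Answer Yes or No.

1. swap(b,e)  →  {above(e,e), linked(a,c), linked(f,e), marked(c), near(a,c), near(b,a)}
2. grab(e,f)  →  {above(e,e), holds(e), linked(a,c), linked(e,f), marked(c), near(a,c), near(b,a)}
3. swap(b,c)  →  {above(c,c), above(e,e), holds(e), linked(a,c), linked(e,f), near(a,c), near(b,a)}
optimal plan length = 3; 3 ≤ 4

Yes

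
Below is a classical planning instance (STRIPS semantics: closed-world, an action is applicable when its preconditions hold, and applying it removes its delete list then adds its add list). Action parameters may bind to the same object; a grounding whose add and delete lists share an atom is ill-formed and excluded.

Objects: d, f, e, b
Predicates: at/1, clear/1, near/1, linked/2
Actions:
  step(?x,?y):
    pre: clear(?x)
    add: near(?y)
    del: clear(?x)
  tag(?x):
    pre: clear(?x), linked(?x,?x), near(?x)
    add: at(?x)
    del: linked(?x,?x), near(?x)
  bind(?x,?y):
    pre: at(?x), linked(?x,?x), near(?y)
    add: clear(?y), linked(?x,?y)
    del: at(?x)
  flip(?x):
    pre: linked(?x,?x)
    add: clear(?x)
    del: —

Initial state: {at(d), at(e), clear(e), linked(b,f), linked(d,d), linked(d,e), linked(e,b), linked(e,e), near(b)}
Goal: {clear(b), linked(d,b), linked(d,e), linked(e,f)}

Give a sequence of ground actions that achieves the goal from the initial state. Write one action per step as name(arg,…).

1. step(e,f)  →  {at(d), at(e), linked(b,f), linked(d,d), linked(d,e), linked(e,b), linked(e,e), near(b), near(f)}
2. bind(d,b)  →  {at(e), clear(b), linked(b,f), linked(d,b), linked(d,d), linked(d,e), linked(e,b), linked(e,e), near(b), near(f)}
3. bind(e,f)  →  {clear(b), clear(f), linked(b,f), linked(d,b), linked(d,d), linked(d,e), linked(e,b), linked(e,e), linked(e,f), near(b), near(f)}

step(e,f); bind(d,b); bind(e,f)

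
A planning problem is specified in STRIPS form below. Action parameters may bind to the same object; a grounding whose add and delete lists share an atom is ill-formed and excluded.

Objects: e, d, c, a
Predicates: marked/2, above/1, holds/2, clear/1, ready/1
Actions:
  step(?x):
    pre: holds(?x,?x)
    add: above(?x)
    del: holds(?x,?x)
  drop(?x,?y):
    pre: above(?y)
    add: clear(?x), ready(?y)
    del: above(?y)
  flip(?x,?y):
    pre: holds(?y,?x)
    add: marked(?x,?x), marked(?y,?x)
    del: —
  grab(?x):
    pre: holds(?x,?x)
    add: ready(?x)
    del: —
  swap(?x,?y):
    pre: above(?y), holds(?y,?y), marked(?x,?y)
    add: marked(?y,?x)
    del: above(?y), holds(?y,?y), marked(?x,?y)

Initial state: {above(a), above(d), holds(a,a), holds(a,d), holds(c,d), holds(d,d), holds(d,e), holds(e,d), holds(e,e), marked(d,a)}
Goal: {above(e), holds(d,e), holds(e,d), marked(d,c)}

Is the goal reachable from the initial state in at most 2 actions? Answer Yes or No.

1. step(e)  →  {above(a), above(d), above(e), holds(a,a), holds(a,d), holds(c,d), holds(d,d), holds(d,e), holds(e,d), marked(d,a)}
2. flip(d,c)  →  {above(a), above(d), above(e), holds(a,a), holds(a,d), holds(c,d), holds(d,d), holds(d,e), holds(e,d), marked(c,d), marked(d,a), marked(d,d)}
3. swap(c,d)  →  {above(a), above(e), holds(a,a), holds(a,d), holds(c,d), holds(d,e), holds(e,d), marked(d,a), marked(d,c), marked(d,d)}
optimal plan length = 3; 3 > 2

No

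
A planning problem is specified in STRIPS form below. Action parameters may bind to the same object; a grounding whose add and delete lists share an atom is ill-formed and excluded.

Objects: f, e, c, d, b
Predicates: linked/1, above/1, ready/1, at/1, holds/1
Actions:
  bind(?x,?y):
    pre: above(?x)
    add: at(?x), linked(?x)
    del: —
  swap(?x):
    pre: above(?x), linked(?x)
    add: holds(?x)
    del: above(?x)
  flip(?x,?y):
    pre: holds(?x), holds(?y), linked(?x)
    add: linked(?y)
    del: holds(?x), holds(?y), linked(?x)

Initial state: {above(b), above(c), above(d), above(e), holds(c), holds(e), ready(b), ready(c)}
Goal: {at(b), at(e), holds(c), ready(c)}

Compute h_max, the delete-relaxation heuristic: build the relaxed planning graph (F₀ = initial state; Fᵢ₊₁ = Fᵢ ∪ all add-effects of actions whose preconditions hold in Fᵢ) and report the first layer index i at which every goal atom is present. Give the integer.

1

F0 = init (8 atoms)
F1 = F0 ∪ {at(b), at(c), at(d), at(e), linked(b), linked(c), linked(d), linked(e)}  (16 atoms)
goal ⊆ F1  ⇒  h_max = 1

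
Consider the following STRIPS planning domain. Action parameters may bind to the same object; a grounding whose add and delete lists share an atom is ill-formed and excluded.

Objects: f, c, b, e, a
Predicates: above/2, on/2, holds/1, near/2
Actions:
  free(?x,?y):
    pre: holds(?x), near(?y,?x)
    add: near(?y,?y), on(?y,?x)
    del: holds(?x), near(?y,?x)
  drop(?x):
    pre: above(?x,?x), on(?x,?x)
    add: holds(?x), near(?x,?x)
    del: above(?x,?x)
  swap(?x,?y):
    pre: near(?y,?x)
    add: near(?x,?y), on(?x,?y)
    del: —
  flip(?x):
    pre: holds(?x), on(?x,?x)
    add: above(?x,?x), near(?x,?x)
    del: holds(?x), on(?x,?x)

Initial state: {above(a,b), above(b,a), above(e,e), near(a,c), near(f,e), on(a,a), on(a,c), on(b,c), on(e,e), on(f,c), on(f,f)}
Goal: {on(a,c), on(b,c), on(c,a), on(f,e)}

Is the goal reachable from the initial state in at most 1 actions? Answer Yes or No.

1. drop(e)  →  {above(a,b), above(b,a), holds(e), near(a,c), near(e,e), near(f,e), on(a,a), on(a,c), on(b,c), on(e,e), on(f,c), on(f,f)}
2. free(e,f)  →  {above(a,b), above(b,a), near(a,c), near(e,e), near(f,f), on(a,a), on(a,c), on(b,c), on(e,e), on(f,c), on(f,e), on(f,f)}
3. swap(c,a)  →  {above(a,b), above(b,a), near(a,c), near(c,a), near(e,e), near(f,f), on(a,a), on(a,c), on(b,c), on(c,a), on(e,e), on(f,c), on(f,e), on(f,f)}
optimal plan length = 3; 3 > 1

No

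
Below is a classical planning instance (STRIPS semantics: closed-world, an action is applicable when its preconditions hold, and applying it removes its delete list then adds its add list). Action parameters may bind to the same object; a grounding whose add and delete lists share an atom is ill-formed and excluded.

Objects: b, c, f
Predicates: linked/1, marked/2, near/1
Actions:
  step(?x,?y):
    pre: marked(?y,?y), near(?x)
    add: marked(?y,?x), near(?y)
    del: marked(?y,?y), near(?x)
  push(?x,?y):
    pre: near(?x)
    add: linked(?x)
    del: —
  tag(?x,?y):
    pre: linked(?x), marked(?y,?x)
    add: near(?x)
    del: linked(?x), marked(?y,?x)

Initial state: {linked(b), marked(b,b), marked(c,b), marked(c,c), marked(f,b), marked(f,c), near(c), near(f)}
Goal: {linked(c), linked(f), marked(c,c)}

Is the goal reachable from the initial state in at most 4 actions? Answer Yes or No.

Yes

1. push(c,b)  →  {linked(b), linked(c), marked(b,b), marked(c,b), marked(c,c), marked(f,b), marked(f,c), near(c), near(f)}
2. push(f,b)  →  {linked(b), linked(c), linked(f), marked(b,b), marked(c,b), marked(c,c), marked(f,b), marked(f,c), near(c), near(f)}
optimal plan length = 2; 2 ≤ 4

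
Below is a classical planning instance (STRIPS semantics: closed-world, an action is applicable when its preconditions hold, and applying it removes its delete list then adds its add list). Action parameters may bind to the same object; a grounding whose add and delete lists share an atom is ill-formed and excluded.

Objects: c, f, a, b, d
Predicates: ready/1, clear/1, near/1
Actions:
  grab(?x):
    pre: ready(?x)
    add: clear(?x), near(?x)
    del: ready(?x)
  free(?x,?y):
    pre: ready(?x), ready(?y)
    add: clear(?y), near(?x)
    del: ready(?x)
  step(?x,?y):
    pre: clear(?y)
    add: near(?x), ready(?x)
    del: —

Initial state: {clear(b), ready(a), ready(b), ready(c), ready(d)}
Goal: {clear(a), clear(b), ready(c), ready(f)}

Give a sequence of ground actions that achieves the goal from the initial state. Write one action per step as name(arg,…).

grab(a); step(f,a)

1. grab(a)  →  {clear(a), clear(b), near(a), ready(b), ready(c), ready(d)}
2. step(f,a)  →  {clear(a), clear(b), near(a), near(f), ready(b), ready(c), ready(d), ready(f)}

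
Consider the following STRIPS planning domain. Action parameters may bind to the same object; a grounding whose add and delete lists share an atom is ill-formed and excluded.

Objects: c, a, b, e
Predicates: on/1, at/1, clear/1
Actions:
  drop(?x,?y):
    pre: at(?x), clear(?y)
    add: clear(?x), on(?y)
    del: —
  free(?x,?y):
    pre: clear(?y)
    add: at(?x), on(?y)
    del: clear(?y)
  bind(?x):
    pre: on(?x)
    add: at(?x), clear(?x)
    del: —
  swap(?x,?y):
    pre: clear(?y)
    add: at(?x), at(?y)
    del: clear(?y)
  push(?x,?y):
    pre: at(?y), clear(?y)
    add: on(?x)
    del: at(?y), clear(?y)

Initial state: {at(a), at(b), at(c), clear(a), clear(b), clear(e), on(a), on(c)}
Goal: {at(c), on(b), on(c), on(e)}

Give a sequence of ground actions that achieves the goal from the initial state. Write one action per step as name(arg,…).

1. drop(c,b)  →  {at(a), at(b), at(c), clear(a), clear(b), clear(c), clear(e), on(a), on(b), on(c)}
2. drop(c,e)  →  {at(a), at(b), at(c), clear(a), clear(b), clear(c), clear(e), on(a), on(b), on(c), on(e)}

drop(c,b); drop(c,e)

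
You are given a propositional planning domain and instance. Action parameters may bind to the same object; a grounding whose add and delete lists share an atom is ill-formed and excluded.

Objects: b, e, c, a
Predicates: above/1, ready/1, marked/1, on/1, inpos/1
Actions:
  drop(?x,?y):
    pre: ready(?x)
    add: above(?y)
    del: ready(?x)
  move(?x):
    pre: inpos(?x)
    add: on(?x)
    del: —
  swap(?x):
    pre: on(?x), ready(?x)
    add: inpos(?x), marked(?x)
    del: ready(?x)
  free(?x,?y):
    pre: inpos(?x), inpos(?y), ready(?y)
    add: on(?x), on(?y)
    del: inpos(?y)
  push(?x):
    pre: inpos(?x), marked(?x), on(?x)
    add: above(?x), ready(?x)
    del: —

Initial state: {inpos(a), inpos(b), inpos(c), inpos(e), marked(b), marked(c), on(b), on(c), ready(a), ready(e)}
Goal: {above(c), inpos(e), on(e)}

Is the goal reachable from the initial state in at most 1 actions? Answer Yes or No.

No

1. drop(e,c)  →  {above(c), inpos(a), inpos(b), inpos(c), inpos(e), marked(b), marked(c), on(b), on(c), ready(a)}
2. move(e)  →  {above(c), inpos(a), inpos(b), inpos(c), inpos(e), marked(b), marked(c), on(b), on(c), on(e), ready(a)}
optimal plan length = 2; 2 > 1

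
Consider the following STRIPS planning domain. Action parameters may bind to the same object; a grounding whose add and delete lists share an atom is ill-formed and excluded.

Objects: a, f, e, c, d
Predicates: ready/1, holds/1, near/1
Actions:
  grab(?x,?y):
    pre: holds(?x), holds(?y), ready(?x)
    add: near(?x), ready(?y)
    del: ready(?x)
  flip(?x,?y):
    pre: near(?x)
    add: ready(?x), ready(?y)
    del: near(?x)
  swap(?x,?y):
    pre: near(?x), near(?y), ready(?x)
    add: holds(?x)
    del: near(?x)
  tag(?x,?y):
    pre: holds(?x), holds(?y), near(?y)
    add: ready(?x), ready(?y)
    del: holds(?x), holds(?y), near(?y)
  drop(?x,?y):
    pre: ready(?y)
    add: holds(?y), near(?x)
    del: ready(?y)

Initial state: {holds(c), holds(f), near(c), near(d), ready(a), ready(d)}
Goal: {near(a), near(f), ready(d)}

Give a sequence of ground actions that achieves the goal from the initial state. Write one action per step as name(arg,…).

1. flip(c,a)  →  {holds(c), holds(f), near(d), ready(a), ready(c), ready(d)}
2. drop(a,a)  →  {holds(a), holds(c), holds(f), near(a), near(d), ready(c), ready(d)}
3. drop(f,c)  →  {holds(a), holds(c), holds(f), near(a), near(d), near(f), ready(d)}

flip(c,a); drop(a,a); drop(f,c)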